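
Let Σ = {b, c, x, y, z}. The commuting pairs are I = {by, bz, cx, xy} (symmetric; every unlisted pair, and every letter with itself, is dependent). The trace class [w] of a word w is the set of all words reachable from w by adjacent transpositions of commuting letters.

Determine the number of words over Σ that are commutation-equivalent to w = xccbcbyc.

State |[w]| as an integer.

drop 0:x onto floor
drop 1:c onto floor
drop 2:c onto {1:c}
drop 3:b onto {0:x, 2:c}
drop 4:c onto {3:b}
drop 5:b onto {4:c}
drop 6:y onto {4:c}
drop 7:c onto {5:b, 6:y}
ground layer = {0:x, 1:c}
drop-orders for the pieces not yet dropped (sum over which currently-grounded one goes next):
  1 to go: {7} 1
  2 to go: {5,7} 1  {6,7} 1
  3 to go: {5,6,7} 2
  4 to go: {4,5,6,7} 2
  5 to go: {3,4,5,6,7} 2
  6 to go: {0,3,4,5,6,7} 2  {2,3,4,5,6,7} 2
  if 0:x drops first: 2 orders
  if 1:c drops first: 4 orders
heap linearizations: 6

6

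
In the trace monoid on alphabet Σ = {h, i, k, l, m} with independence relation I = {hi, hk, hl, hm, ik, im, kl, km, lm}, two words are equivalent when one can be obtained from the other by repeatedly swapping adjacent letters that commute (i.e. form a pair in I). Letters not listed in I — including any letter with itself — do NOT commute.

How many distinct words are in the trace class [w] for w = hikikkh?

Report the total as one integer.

210

0(h) covers ∅
1(i) covers ∅
2(k) covers ∅
3(i) covers 1:i
4(k) covers 2:k
5(k) covers 4:k
6(h) covers 0:h
floor of heap: 0:h, 1:i, 2:k
completions by unplaced set U, small U first (add the entries for U minus each lowest piece of U):
  |U|=1: {3}:1  {5}:1  {6}:1
  |U|=2: {0,6}:1  {1,3}:1  {3,5}:2  {3,6}:2  {4,5}:1  {5,6}:2
  |U|=3: {0,3,6}:3  {0,5,6}:3  {1,3,5}:3  {1,3,6}:3  {2,4,5}:1  {3,4,5}:3  {3,5,6}:6  {4,5,6}:3
  |U|=4: {0,1,3,6}:6  {0,3,5,6}:12  {0,4,5,6}:6  {1,3,4,5}:6  {1,3,5,6}:12  {2,3,4,5}:4  {2,4,5,6}:4  {3,4,5,6}:12
  |U|=5: {0,1,3,5,6}:30  {0,2,4,5,6}:10  {0,3,4,5,6}:30  {1,2,3,4,5}:10  {1,3,4,5,6}:30  {2,3,4,5,6}:20
  start at 0(h): 60
  start at 1(i): 60
  start at 2(k): 90
sum over floor = 210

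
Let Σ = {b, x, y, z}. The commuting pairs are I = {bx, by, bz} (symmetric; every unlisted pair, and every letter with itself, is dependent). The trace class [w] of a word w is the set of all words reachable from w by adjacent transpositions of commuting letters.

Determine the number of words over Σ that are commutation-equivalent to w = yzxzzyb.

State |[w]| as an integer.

7

drop 0:y onto floor
drop 1:z onto {0:y}
drop 2:x onto {1:z}
drop 3:z onto {2:x}
drop 4:z onto {3:z}
drop 5:y onto {4:z}
drop 6:b onto floor
ground layer = {0:y, 6:b}
drop-orders for the pieces not yet dropped (sum over which currently-grounded one goes next):
  1 to go: {5} 1  {6} 1
  2 to go: {4,5} 1  {5,6} 2
  3 to go: {3,4,5} 1  {4,5,6} 3
  4 to go: {2,3,4,5} 1  {3,4,5,6} 4
  5 to go: {1,2,3,4,5} 1  {2,3,4,5,6} 5
  if 0:y drops first: 6 orders
  if 6:b drops first: 1 orders
heap linearizations: 7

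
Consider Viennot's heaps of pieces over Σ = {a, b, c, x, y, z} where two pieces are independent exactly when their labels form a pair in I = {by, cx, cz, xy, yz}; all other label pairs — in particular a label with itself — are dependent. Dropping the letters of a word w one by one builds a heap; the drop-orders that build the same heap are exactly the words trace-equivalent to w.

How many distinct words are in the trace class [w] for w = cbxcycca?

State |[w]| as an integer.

0(c) covers ∅
1(b) covers 0:c
2(x) covers 1:b
3(c) covers 1:b
4(y) covers 3:c
5(c) covers 4:y
6(c) covers 5:c
7(a) covers 2:x, 6:c
floor of heap: 0:c
completions by unplaced set U, small U first (add the entries for U minus each lowest piece of U):
  |U|=1: {7}:1
  |U|=2: {2,7}:1  {6,7}:1
  |U|=3: {2,6,7}:2  {5,6,7}:1
  |U|=4: {2,5,6,7}:3  {4,5,6,7}:1
  |U|=5: {2,4,5,6,7}:4  {3,4,5,6,7}:1
  |U|=6: {2,3,4,5,6,7}:5
  start at 0(c): 5

5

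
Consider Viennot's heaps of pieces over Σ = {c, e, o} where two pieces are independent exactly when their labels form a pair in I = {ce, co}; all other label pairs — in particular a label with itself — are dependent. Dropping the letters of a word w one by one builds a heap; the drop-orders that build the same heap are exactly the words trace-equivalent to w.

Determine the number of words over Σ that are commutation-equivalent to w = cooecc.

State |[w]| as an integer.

0(c) covers ∅
1(o) covers ∅
2(o) covers 1:o
3(e) covers 2:o
4(c) covers 0:c
5(c) covers 4:c
floor of heap: 0:c, 1:o
completions by unplaced set U, small U first (add the entries for U minus each lowest piece of U):
  |U|=1: {3}:1  {5}:1
  |U|=2: {2,3}:1  {3,5}:2  {4,5}:1
  |U|=3: {0,4,5}:1  {1,2,3}:1  {2,3,5}:3  {3,4,5}:3
  |U|=4: {0,3,4,5}:4  {1,2,3,5}:4  {2,3,4,5}:6
  start at 0(c): 10
  start at 1(o): 10
sum over floor = 20

20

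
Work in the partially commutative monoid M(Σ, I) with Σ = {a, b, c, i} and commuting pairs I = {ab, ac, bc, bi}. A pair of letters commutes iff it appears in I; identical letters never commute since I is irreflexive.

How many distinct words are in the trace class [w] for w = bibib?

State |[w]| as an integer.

10

#0=b has no predecessor
#1=i has no predecessor
#2=b depends on [0:b]
#3=i depends on [1:i]
#4=b depends on [2:b]
sources: [0:b, 1:i]
N(rest) = Σ N(rest − s) over sources s of rest; N(one piece) = 1:
  size 1 → [3]=1  [4]=1
  size 2 → [1,3]=1  [2,4]=1  [3,4]=2
  size 3 → [0,2,4]=1  [1,3,4]=3  [2,3,4]=3
  first=0(b) contributes 6
  first=1(i) contributes 4
|[w]| = 10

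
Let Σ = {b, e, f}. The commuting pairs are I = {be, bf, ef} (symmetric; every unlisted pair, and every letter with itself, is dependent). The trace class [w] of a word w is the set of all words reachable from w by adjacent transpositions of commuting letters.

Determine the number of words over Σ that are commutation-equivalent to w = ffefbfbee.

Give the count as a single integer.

1260

drop 0:f onto floor
drop 1:f onto {0:f}
drop 2:e onto floor
drop 3:f onto {1:f}
drop 4:b onto floor
drop 5:f onto {3:f}
drop 6:b onto {4:b}
drop 7:e onto {2:e}
drop 8:e onto {7:e}
ground layer = {0:f, 2:e, 4:b}
drop-orders for the pieces not yet dropped (sum over which currently-grounded one goes next):
  1 to go: {5} 1  {6} 1  {8} 1
  2 to go: {3,5} 1  {4,6} 1  {5,6} 2  {5,8} 2  {6,8} 2  {7,8} 1
  3 to go: {1,3,5} 1  {2,7,8} 1  {3,5,6} 3  {3,5,8} 3  {4,5,6} 3  {4,6,8} 3  {5,6,8} 6  {5,7,8} 3  {6,7,8} 3
  4 to go: {0,1,3,5} 1  {1,3,5,6} 4  {1,3,5,8} 4  {2,5,7,8} 4  {2,6,7,8} 4  {3,4,5,6} 6  {3,5,6,8} 12  {3,5,7,8} 6  {4,5,6,8} 12  {4,6,7,8} 6  {5,6,7,8} 12
  5 to go: {0,1,3,5,6} 5  {0,1,3,5,8} 5  {1,3,4,5,6} 10  {1,3,5,6,8} 20  {1,3,5,7,8} 10  {2,3,5,7,8} 10  {2,4,6,7,8} 10  {2,5,6,7,8} 20  {3,4,5,6,8} 30  {3,5,6,7,8} 30  {4,5,6,7,8} 30
  6 to go: {0,1,3,4,5,6} 15  {0,1,3,5,6,8} 30  {0,1,3,5,7,8} 15  {1,2,3,5,7,8} 20  {1,3,4,5,6,8} 60  {1,3,5,6,7,8} 60  {2,3,5,6,7,8} 60  {2,4,5,6,7,8} 60  {3,4,5,6,7,8} 90
  7 to go: {0,1,2,3,5,7,8} 35  {0,1,3,4,5,6,8} 105  {0,1,3,5,6,7,8} 105  {1,2,3,5,6,7,8} 140  {1,3,4,5,6,7,8} 210  {2,3,4,5,6,7,8} 210
  if 0:f drops first: 560 orders
  if 2:e drops first: 420 orders
  if 4:b drops first: 280 orders
heap linearizations: 1260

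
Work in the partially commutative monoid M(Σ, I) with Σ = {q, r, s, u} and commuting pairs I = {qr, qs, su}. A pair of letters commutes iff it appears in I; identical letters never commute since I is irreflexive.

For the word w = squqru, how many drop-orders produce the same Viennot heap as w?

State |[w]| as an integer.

7

#0=s has no predecessor
#1=q has no predecessor
#2=u depends on [1:q]
#3=q depends on [2:u]
#4=r depends on [0:s, 2:u]
#5=u depends on [3:q, 4:r]
sources: [0:s, 1:q]
N(rest) = Σ N(rest − s) over sources s of rest; N(one piece) = 1:
  size 1 → [5]=1
  size 2 → [3,5]=1  [4,5]=1
  size 3 → [0,4,5]=1  [3,4,5]=2
  size 4 → [0,3,4,5]=3  [2,3,4,5]=2
  first=0(s) contributes 2
  first=1(q) contributes 5
|[w]| = 7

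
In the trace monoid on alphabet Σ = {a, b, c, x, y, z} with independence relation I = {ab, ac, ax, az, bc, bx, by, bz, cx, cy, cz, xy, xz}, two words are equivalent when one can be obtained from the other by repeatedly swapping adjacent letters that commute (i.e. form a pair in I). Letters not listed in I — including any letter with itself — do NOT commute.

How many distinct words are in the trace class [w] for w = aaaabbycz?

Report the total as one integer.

252

#0=a has no predecessor
#1=a depends on [0:a]
#2=a depends on [1:a]
#3=a depends on [2:a]
#4=b has no predecessor
#5=b depends on [4:b]
#6=y depends on [3:a]
#7=c has no predecessor
#8=z depends on [6:y]
sources: [0:a, 4:b, 7:c]
N(rest) = Σ N(rest − s) over sources s of rest; N(one piece) = 1:
  size 1 → [5]=1  [7]=1  [8]=1
  size 2 → [4,5]=1  [5,7]=2  [5,8]=2  [6,8]=1  [7,8]=2
  size 3 → [3,6,8]=1  [4,5,7]=3  [4,5,8]=3  [5,6,8]=3  [5,7,8]=6  [6,7,8]=3
  size 4 → [2,3,6,8]=1  [3,5,6,8]=4  [3,6,7,8]=4  [4,5,6,8]=6  [4,5,7,8]=12  [5,6,7,8]=12
  size 5 → [1,2,3,6,8]=1  [2,3,5,6,8]=5  [2,3,6,7,8]=5  [3,4,5,6,8]=10  [3,5,6,7,8]=20  [4,5,6,7,8]=30
  size 6 → [0,1,2,3,6,8]=1  [1,2,3,5,6,8]=6  [1,2,3,6,7,8]=6  [2,3,4,5,6,8]=15  [2,3,5,6,7,8]=30  [3,4,5,6,7,8]=60
  size 7 → [0,1,2,3,5,6,8]=7  [0,1,2,3,6,7,8]=7  [1,2,3,4,5,6,8]=21  [1,2,3,5,6,7,8]=42  [2,3,4,5,6,7,8]=105
  first=0(a) contributes 168
  first=4(b) contributes 56
  first=7(c) contributes 28
|[w]| = 252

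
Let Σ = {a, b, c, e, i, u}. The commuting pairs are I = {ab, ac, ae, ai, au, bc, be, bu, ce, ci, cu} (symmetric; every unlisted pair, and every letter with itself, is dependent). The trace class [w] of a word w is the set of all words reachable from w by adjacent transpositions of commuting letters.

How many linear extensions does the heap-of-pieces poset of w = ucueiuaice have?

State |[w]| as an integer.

piece 0:u — minimal
piece 1:c — minimal
piece 2:u rests on {0:u}
piece 3:e rests on {2:u}
piece 4:i rests on {3:e}
piece 5:u rests on {4:i}
piece 6:a — minimal
piece 7:i rests on {5:u}
piece 8:c rests on {1:c}
piece 9:e rests on {7:i}
minimal pieces: {0:u, 1:c, 6:a}
ways to finish when only these pieces remain (= sum over removing one remaining piece with nothing left below it):
  1 left: {6}→1  {8}→1  {9}→1
  2 left: {1,8}→1  {6,8}→2  {6,9}→2  {7,9}→1  {8,9}→2
  3 left: {1,6,8}→3  {1,8,9}→3  {5,7,9}→1  {6,7,9}→3  {6,8,9}→6  {7,8,9}→3
  4 left: {1,6,8,9}→12  {1,7,8,9}→6  {4,5,7,9}→1  {5,6,7,9}→4  {5,7,8,9}→4  {6,7,8,9}→12
  5 left: {1,5,7,8,9}→10  {1,6,7,8,9}→30  {3,4,5,7,9}→1  {4,5,6,7,9}→5  {4,5,7,8,9}→5  {5,6,7,8,9}→20
  6 left: {1,4,5,7,8,9}→15  {1,5,6,7,8,9}→60  {2,3,4,5,7,9}→1  {3,4,5,6,7,9}→6  {3,4,5,7,8,9}→6  {4,5,6,7,8,9}→30
  7 left: {0,2,3,4,5,7,9}→1  {1,3,4,5,7,8,9}→21  {1,4,5,6,7,8,9}→105  {2,3,4,5,6,7,9}→7  {2,3,4,5,7,8,9}→7  {3,4,5,6,7,8,9}→42
  8 left: {0,2,3,4,5,6,7,9}→8  {0,2,3,4,5,7,8,9}→8  {1,2,3,4,5,7,8,9}→28  {1,3,4,5,6,7,8,9}→168  {2,3,4,5,6,7,8,9}→56
  placing 0:u first → 252 extensions
  placing 1:c first → 72 extensions
  placing 6:a first → 36 extensions
total linear extensions = 360

360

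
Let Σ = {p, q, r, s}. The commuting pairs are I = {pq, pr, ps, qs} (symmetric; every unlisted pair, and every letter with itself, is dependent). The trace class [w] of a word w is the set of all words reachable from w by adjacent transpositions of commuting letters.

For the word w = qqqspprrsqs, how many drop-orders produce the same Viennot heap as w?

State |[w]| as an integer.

660

drop 0:q onto floor
drop 1:q onto {0:q}
drop 2:q onto {1:q}
drop 3:s onto floor
drop 4:p onto floor
drop 5:p onto {4:p}
drop 6:r onto {2:q, 3:s}
drop 7:r onto {6:r}
drop 8:s onto {7:r}
drop 9:q onto {7:r}
drop 10:s onto {8:s}
ground layer = {0:q, 3:s, 4:p}
drop-orders for the pieces not yet dropped (sum over which currently-grounded one goes next):
  1 to go: {5} 1  {9} 1  {10} 1
  2 to go: {4,5} 1  {5,9} 2  {5,10} 2  {8,10} 1  {9,10} 2
  3 to go: {4,5,9} 3  {4,5,10} 3  {5,8,10} 3  {5,9,10} 6  {8,9,10} 3
  4 to go: {4,5,8,10} 6  {4,5,9,10} 12  {5,8,9,10} 12  {7,8,9,10} 3
  5 to go: {4,5,8,9,10} 30  {5,7,8,9,10} 15  {6,7,8,9,10} 3
  6 to go: {2,6,7,8,9,10} 3  {3,6,7,8,9,10} 3  {4,5,7,8,9,10} 45  {5,6,7,8,9,10} 18
  7 to go: {1,2,6,7,8,9,10} 3  {2,3,6,7,8,9,10} 6  {2,5,6,7,8,9,10} 21  {3,5,6,7,8,9,10} 21  {4,5,6,7,8,9,10} 63
  8 to go: {0,1,2,6,7,8,9,10} 3  {1,2,3,6,7,8,9,10} 9  {1,2,5,6,7,8,9,10} 24  {2,3,5,6,7,8,9,10} 48  {2,4,5,6,7,8,9,10} 84  {3,4,5,6,7,8,9,10} 84
  9 to go: {0,1,2,3,6,7,8,9,10} 12  {0,1,2,5,6,7,8,9,10} 27  {1,2,3,5,6,7,8,9,10} 81  {1,2,4,5,6,7,8,9,10} 108  {2,3,4,5,6,7,8,9,10} 216
  if 0:q drops first: 405 orders
  if 3:s drops first: 135 orders
  if 4:p drops first: 120 orders
heap linearizations: 660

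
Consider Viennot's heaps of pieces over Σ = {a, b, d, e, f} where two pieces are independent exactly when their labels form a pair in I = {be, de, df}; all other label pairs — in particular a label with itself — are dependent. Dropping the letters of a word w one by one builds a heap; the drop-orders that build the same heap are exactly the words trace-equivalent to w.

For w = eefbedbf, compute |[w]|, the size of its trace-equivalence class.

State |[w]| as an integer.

4

piece 0:e — minimal
piece 1:e rests on {0:e}
piece 2:f rests on {1:e}
piece 3:b rests on {2:f}
piece 4:e rests on {2:f}
piece 5:d rests on {3:b}
piece 6:b rests on {5:d}
piece 7:f rests on {4:e, 6:b}
minimal pieces: {0:e}
ways to finish when only these pieces remain (= sum over removing one remaining piece with nothing left below it):
  1 left: {7}→1
  2 left: {4,7}→1  {6,7}→1
  3 left: {4,6,7}→2  {5,6,7}→1
  4 left: {3,5,6,7}→1  {4,5,6,7}→3
  5 left: {3,4,5,6,7}→4
  6 left: {2,3,4,5,6,7}→4
  placing 0:e first → 4 extensions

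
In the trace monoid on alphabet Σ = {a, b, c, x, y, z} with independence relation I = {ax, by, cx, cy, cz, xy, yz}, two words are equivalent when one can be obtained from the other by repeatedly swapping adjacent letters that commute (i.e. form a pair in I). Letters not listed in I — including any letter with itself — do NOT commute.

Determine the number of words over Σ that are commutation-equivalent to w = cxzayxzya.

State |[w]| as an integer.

30

drop 0:c onto floor
drop 1:x onto floor
drop 2:z onto {1:x}
drop 3:a onto {0:c, 2:z}
drop 4:y onto {3:a}
drop 5:x onto {2:z}
drop 6:z onto {3:a, 5:x}
drop 7:y onto {4:y}
drop 8:a onto {6:z, 7:y}
ground layer = {0:c, 1:x}
drop-orders for the pieces not yet dropped (sum over which currently-grounded one goes next):
  1 to go: {8} 1
  2 to go: {6,8} 1  {7,8} 1
  3 to go: {4,7,8} 1  {5,6,8} 1  {6,7,8} 2
  4 to go: {4,6,7,8} 3  {5,6,7,8} 3
  5 to go: {3,4,6,7,8} 3  {4,5,6,7,8} 6
  6 to go: {0,3,4,6,7,8} 3  {3,4,5,6,7,8} 9
  7 to go: {0,3,4,5,6,7,8} 12  {2,3,4,5,6,7,8} 9
  if 0:c drops first: 9 orders
  if 1:x drops first: 21 orders
heap linearizations: 30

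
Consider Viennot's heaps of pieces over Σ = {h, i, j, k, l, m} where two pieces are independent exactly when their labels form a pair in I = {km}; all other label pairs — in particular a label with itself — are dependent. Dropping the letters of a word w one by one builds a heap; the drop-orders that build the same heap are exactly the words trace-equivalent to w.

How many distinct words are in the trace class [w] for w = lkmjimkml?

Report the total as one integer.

6

0(l) covers ∅
1(k) covers 0:l
2(m) covers 0:l
3(j) covers 1:k, 2:m
4(i) covers 3:j
5(m) covers 4:i
6(k) covers 4:i
7(m) covers 5:m
8(l) covers 6:k, 7:m
floor of heap: 0:l
completions by unplaced set U, small U first (add the entries for U minus each lowest piece of U):
  |U|=1: {8}:1
  |U|=2: {6,8}:1  {7,8}:1
  |U|=3: {5,7,8}:1  {6,7,8}:2
  |U|=4: {5,6,7,8}:3
  |U|=5: {4,5,6,7,8}:3
  |U|=6: {3,4,5,6,7,8}:3
  |U|=7: {1,3,4,5,6,7,8}:3  {2,3,4,5,6,7,8}:3
  start at 0(l): 6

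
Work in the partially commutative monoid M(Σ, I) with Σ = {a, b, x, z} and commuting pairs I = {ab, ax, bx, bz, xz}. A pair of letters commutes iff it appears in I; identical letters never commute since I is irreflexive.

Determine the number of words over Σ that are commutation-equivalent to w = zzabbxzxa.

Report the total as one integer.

0(z) covers ∅
1(z) covers 0:z
2(a) covers 1:z
3(b) covers ∅
4(b) covers 3:b
5(x) covers ∅
6(z) covers 2:a
7(x) covers 5:x
8(a) covers 6:z
floor of heap: 0:z, 3:b, 5:x
completions by unplaced set U, small U first (add the entries for U minus each lowest piece of U):
  |U|=1: {4}:1  {7}:1  {8}:1
  |U|=2: {3,4}:1  {4,7}:2  {4,8}:2  {5,7}:1  {6,8}:1  {7,8}:2
  |U|=3: {2,6,8}:1  {3,4,7}:3  {3,4,8}:3  {4,5,7}:3  {4,6,8}:3  {4,7,8}:6  {5,7,8}:3  {6,7,8}:3
  |U|=4: {1,2,6,8}:1  {2,4,6,8}:4  {2,6,7,8}:4  {3,4,5,7}:6  {3,4,6,8}:6  {3,4,7,8}:12  {4,5,7,8}:12  {4,6,7,8}:12  {5,6,7,8}:6
  |U|=5: {0,1,2,6,8}:1  {1,2,4,6,8}:5  {1,2,6,7,8}:5  {2,3,4,6,8}:10  {2,4,6,7,8}:20  {2,5,6,7,8}:10  {3,4,5,7,8}:30  {3,4,6,7,8}:30  {4,5,6,7,8}:30
  |U|=6: {0,1,2,4,6,8}:6  {0,1,2,6,7,8}:6  {1,2,3,4,6,8}:15  {1,2,4,6,7,8}:30  {1,2,5,6,7,8}:15  {2,3,4,6,7,8}:60  {2,4,5,6,7,8}:60  {3,4,5,6,7,8}:90
  |U|=7: {0,1,2,3,4,6,8}:21  {0,1,2,4,6,7,8}:42  {0,1,2,5,6,7,8}:21  {1,2,3,4,6,7,8}:105  {1,2,4,5,6,7,8}:105  {2,3,4,5,6,7,8}:210
  start at 0(z): 420
  start at 3(b): 168
  start at 5(x): 168
sum over floor = 756

756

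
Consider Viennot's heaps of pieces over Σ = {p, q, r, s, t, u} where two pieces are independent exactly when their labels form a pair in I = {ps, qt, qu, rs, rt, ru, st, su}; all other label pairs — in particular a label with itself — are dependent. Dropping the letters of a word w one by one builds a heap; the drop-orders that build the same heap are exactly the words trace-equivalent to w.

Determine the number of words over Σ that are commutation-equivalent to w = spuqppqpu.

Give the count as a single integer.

5

#0=s has no predecessor
#1=p has no predecessor
#2=u depends on [1:p]
#3=q depends on [0:s, 1:p]
#4=p depends on [2:u, 3:q]
#5=p depends on [4:p]
#6=q depends on [5:p]
#7=p depends on [6:q]
#8=u depends on [7:p]
sources: [0:s, 1:p]
N(rest) = Σ N(rest − s) over sources s of rest; N(one piece) = 1:
  size 1 → [8]=1
  size 2 → [7,8]=1
  size 3 → [6,7,8]=1
  size 4 → [5,6,7,8]=1
  size 5 → [4,5,6,7,8]=1
  size 6 → [2,4,5,6,7,8]=1  [3,4,5,6,7,8]=1
  size 7 → [0,3,4,5,6,7,8]=1  [2,3,4,5,6,7,8]=2
  first=0(s) contributes 2
  first=1(p) contributes 3
|[w]| = 5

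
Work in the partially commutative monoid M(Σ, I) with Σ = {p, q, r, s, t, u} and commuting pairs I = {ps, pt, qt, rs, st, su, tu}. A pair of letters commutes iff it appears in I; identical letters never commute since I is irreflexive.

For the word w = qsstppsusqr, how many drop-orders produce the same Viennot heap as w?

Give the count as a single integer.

piece 0:q — minimal
piece 1:s rests on {0:q}
piece 2:s rests on {1:s}
piece 3:t — minimal
piece 4:p rests on {0:q}
piece 5:p rests on {4:p}
piece 6:s rests on {2:s}
piece 7:u rests on {5:p}
piece 8:s rests on {6:s}
piece 9:q rests on {7:u, 8:s}
piece 10:r rests on {3:t, 9:q}
minimal pieces: {0:q, 3:t}
ways to finish when only these pieces remain (= sum over removing one remaining piece with nothing left below it):
  1 left: {10}→1
  2 left: {3,10}→1  {9,10}→1
  3 left: {3,9,10}→2  {7,9,10}→1  {8,9,10}→1
  4 left: {3,7,9,10}→3  {3,8,9,10}→3  {5,7,9,10}→1  {6,8,9,10}→1  {7,8,9,10}→2
  5 left: {2,6,8,9,10}→1  {3,5,7,9,10}→4  {3,6,8,9,10}→4  {3,7,8,9,10}→8  {4,5,7,9,10}→1  {5,7,8,9,10}→3  {6,7,8,9,10}→3
  6 left: {1,2,6,8,9,10}→1  {2,3,6,8,9,10}→5  {2,6,7,8,9,10}→4  {3,4,5,7,9,10}→5  {3,5,7,8,9,10}→15  {3,6,7,8,9,10}→15  {4,5,7,8,9,10}→4  {5,6,7,8,9,10}→6
  7 left: {1,2,3,6,8,9,10}→6  {1,2,6,7,8,9,10}→5  {2,3,6,7,8,9,10}→24  {2,5,6,7,8,9,10}→10  {3,4,5,7,8,9,10}→24  {3,5,6,7,8,9,10}→36  {4,5,6,7,8,9,10}→10
  8 left: {1,2,3,6,7,8,9,10}→35  {1,2,5,6,7,8,9,10}→15  {2,3,5,6,7,8,9,10}→70  {2,4,5,6,7,8,9,10}→20  {3,4,5,6,7,8,9,10}→70
  9 left: {1,2,3,5,6,7,8,9,10}→120  {1,2,4,5,6,7,8,9,10}→35  {2,3,4,5,6,7,8,9,10}→160
  placing 0:q first → 315 extensions
  placing 3:t first → 35 extensions
total linear extensions = 350

350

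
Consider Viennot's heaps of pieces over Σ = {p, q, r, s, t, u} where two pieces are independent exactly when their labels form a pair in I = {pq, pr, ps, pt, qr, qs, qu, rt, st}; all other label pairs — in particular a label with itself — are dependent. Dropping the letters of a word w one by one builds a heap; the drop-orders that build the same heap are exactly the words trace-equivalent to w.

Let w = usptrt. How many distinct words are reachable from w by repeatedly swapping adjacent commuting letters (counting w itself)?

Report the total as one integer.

#0=u has no predecessor
#1=s depends on [0:u]
#2=p depends on [0:u]
#3=t depends on [0:u]
#4=r depends on [1:s]
#5=t depends on [3:t]
sources: [0:u]
N(rest) = Σ N(rest − s) over sources s of rest; N(one piece) = 1:
  size 1 → [2]=1  [4]=1  [5]=1
  size 2 → [1,4]=1  [2,4]=2  [2,5]=2  [3,5]=1  [4,5]=2
  size 3 → [1,2,4]=3  [1,4,5]=3  [2,3,5]=3  [2,4,5]=6  [3,4,5]=3
  size 4 → [1,2,4,5]=12  [1,3,4,5]=6  [2,3,4,5]=12
  first=0(u) contributes 30

30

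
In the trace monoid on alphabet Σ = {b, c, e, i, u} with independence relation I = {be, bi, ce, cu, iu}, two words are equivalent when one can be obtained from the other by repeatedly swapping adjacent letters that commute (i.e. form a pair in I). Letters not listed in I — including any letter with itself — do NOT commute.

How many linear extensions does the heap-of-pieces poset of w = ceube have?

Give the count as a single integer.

0(c) covers ∅
1(e) covers ∅
2(u) covers 1:e
3(b) covers 0:c, 2:u
4(e) covers 2:u
floor of heap: 0:c, 1:e
completions by unplaced set U, small U first (add the entries for U minus each lowest piece of U):
  |U|=1: {3}:1  {4}:1
  |U|=2: {0,3}:1  {3,4}:2
  |U|=3: {0,3,4}:3  {2,3,4}:2
  start at 0(c): 2
  start at 1(e): 5
sum over floor = 7

7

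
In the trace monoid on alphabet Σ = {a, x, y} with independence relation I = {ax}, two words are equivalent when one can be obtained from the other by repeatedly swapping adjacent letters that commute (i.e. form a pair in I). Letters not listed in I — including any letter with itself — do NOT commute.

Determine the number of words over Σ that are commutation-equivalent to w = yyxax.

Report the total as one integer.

3

0(y) covers ∅
1(y) covers 0:y
2(x) covers 1:y
3(a) covers 1:y
4(x) covers 2:x
floor of heap: 0:y
completions by unplaced set U, small U first (add the entries for U minus each lowest piece of U):
  |U|=1: {3}:1  {4}:1
  |U|=2: {2,4}:1  {3,4}:2
  |U|=3: {2,3,4}:3
  start at 0(y): 3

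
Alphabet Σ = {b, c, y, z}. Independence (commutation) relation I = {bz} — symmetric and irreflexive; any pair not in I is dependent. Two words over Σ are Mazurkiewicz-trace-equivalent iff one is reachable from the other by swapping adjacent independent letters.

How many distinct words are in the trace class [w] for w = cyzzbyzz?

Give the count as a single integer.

0(c) covers ∅
1(y) covers 0:c
2(z) covers 1:y
3(z) covers 2:z
4(b) covers 1:y
5(y) covers 3:z, 4:b
6(z) covers 5:y
7(z) covers 6:z
floor of heap: 0:c
completions by unplaced set U, small U first (add the entries for U minus each lowest piece of U):
  |U|=1: {7}:1
  |U|=2: {6,7}:1
  |U|=3: {5,6,7}:1
  |U|=4: {3,5,6,7}:1  {4,5,6,7}:1
  |U|=5: {2,3,5,6,7}:1  {3,4,5,6,7}:2
  |U|=6: {2,3,4,5,6,7}:3
  start at 0(c): 3

3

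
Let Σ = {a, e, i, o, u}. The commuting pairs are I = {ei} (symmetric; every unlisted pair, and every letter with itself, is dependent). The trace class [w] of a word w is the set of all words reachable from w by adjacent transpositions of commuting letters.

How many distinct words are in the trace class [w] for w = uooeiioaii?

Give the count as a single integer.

3

drop 0:u onto floor
drop 1:o onto {0:u}
drop 2:o onto {1:o}
drop 3:e onto {2:o}
drop 4:i onto {2:o}
drop 5:i onto {4:i}
drop 6:o onto {3:e, 5:i}
drop 7:a onto {6:o}
drop 8:i onto {7:a}
drop 9:i onto {8:i}
ground layer = {0:u}
drop-orders for the pieces not yet dropped (sum over which currently-grounded one goes next):
  1 to go: {9} 1
  2 to go: {8,9} 1
  3 to go: {7,8,9} 1
  4 to go: {6,7,8,9} 1
  5 to go: {3,6,7,8,9} 1  {5,6,7,8,9} 1
  6 to go: {3,5,6,7,8,9} 2  {4,5,6,7,8,9} 1
  7 to go: {3,4,5,6,7,8,9} 3
  8 to go: {2,3,4,5,6,7,8,9} 3
  if 0:u drops first: 3 orders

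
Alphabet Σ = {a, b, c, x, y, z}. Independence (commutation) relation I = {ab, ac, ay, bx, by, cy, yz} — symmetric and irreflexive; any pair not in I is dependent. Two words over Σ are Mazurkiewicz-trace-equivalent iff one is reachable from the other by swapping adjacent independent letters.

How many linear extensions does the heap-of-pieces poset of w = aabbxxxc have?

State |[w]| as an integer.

piece 0:a — minimal
piece 1:a rests on {0:a}
piece 2:b — minimal
piece 3:b rests on {2:b}
piece 4:x rests on {1:a}
piece 5:x rests on {4:x}
piece 6:x rests on {5:x}
piece 7:c rests on {3:b, 6:x}
minimal pieces: {0:a, 2:b}
ways to finish when only these pieces remain (= sum over removing one remaining piece with nothing left below it):
  1 left: {7}→1
  2 left: {3,7}→1  {6,7}→1
  3 left: {2,3,7}→1  {3,6,7}→2  {5,6,7}→1
  4 left: {2,3,6,7}→3  {3,5,6,7}→3  {4,5,6,7}→1
  5 left: {1,4,5,6,7}→1  {2,3,5,6,7}→6  {3,4,5,6,7}→4
  6 left: {0,1,4,5,6,7}→1  {1,3,4,5,6,7}→5  {2,3,4,5,6,7}→10
  placing 0:a first → 15 extensions
  placing 2:b first → 6 extensions
total linear extensions = 21

21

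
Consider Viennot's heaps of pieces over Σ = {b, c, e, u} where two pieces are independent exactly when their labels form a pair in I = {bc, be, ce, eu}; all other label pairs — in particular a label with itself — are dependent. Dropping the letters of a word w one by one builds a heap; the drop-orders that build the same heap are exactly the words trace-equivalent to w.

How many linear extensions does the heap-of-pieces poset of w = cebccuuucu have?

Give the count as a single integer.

40

0(c) covers ∅
1(e) covers ∅
2(b) covers ∅
3(c) covers 0:c
4(c) covers 3:c
5(u) covers 2:b, 4:c
6(u) covers 5:u
7(u) covers 6:u
8(c) covers 7:u
9(u) covers 8:c
floor of heap: 0:c, 1:e, 2:b
completions by unplaced set U, small U first (add the entries for U minus each lowest piece of U):
  |U|=1: {1}:1  {9}:1
  |U|=2: {1,9}:2  {8,9}:1
  |U|=3: {1,8,9}:3  {7,8,9}:1
  |U|=4: {1,7,8,9}:4  {6,7,8,9}:1
  |U|=5: {1,6,7,8,9}:5  {5,6,7,8,9}:1
  |U|=6: {1,5,6,7,8,9}:6  {2,5,6,7,8,9}:1  {4,5,6,7,8,9}:1
  |U|=7: {1,2,5,6,7,8,9}:7  {1,4,5,6,7,8,9}:7  {2,4,5,6,7,8,9}:2  {3,4,5,6,7,8,9}:1
  |U|=8: {0,3,4,5,6,7,8,9}:1  {1,2,4,5,6,7,8,9}:16  {1,3,4,5,6,7,8,9}:8  {2,3,4,5,6,7,8,9}:3
  start at 0(c): 27
  start at 1(e): 4
  start at 2(b): 9
sum over floor = 40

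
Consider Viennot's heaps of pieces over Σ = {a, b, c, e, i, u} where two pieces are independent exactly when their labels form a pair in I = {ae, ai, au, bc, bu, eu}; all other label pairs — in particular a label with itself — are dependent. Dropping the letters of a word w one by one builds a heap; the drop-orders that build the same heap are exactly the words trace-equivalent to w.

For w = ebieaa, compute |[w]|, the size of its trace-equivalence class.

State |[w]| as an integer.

drop 0:e onto floor
drop 1:b onto {0:e}
drop 2:i onto {1:b}
drop 3:e onto {2:i}
drop 4:a onto {1:b}
drop 5:a onto {4:a}
ground layer = {0:e}
drop-orders for the pieces not yet dropped (sum over which currently-grounded one goes next):
  1 to go: {3} 1  {5} 1
  2 to go: {2,3} 1  {3,5} 2  {4,5} 1
  3 to go: {2,3,5} 3  {3,4,5} 3
  4 to go: {2,3,4,5} 6
  if 0:e drops first: 6 orders

6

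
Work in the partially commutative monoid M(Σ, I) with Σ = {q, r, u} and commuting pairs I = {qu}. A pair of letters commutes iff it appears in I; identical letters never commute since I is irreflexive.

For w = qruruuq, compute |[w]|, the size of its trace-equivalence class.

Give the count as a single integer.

drop 0:q onto floor
drop 1:r onto {0:q}
drop 2:u onto {1:r}
drop 3:r onto {2:u}
drop 4:u onto {3:r}
drop 5:u onto {4:u}
drop 6:q onto {3:r}
ground layer = {0:q}
drop-orders for the pieces not yet dropped (sum over which currently-grounded one goes next):
  1 to go: {5} 1  {6} 1
  2 to go: {4,5} 1  {5,6} 2
  3 to go: {4,5,6} 3
  4 to go: {3,4,5,6} 3
  5 to go: {2,3,4,5,6} 3
  if 0:q drops first: 3 orders

3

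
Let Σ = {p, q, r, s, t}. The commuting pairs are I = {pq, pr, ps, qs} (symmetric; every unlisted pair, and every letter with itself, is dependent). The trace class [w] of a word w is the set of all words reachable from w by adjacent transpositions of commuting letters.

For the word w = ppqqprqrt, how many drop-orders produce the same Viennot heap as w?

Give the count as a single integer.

#0=p has no predecessor
#1=p depends on [0:p]
#2=q has no predecessor
#3=q depends on [2:q]
#4=p depends on [1:p]
#5=r depends on [3:q]
#6=q depends on [5:r]
#7=r depends on [6:q]
#8=t depends on [4:p, 7:r]
sources: [0:p, 2:q]
N(rest) = Σ N(rest − s) over sources s of rest; N(one piece) = 1:
  size 1 → [8]=1
  size 2 → [4,8]=1  [7,8]=1
  size 3 → [1,4,8]=1  [4,7,8]=2  [6,7,8]=1
  size 4 → [0,1,4,8]=1  [1,4,7,8]=3  [4,6,7,8]=3  [5,6,7,8]=1
  size 5 → [0,1,4,7,8]=4  [1,4,6,7,8]=6  [3,5,6,7,8]=1  [4,5,6,7,8]=4
  size 6 → [0,1,4,6,7,8]=10  [1,4,5,6,7,8]=10  [2,3,5,6,7,8]=1  [3,4,5,6,7,8]=5
  size 7 → [0,1,4,5,6,7,8]=20  [1,3,4,5,6,7,8]=15  [2,3,4,5,6,7,8]=6
  first=0(p) contributes 21
  first=2(q) contributes 35
|[w]| = 56

56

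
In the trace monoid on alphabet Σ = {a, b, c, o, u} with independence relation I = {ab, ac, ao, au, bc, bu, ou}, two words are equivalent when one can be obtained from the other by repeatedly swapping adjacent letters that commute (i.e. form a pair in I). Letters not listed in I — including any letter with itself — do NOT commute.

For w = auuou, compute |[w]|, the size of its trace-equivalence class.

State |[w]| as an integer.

#0=a has no predecessor
#1=u has no predecessor
#2=u depends on [1:u]
#3=o has no predecessor
#4=u depends on [2:u]
sources: [0:a, 1:u, 3:o]
N(rest) = Σ N(rest − s) over sources s of rest; N(one piece) = 1:
  size 1 → [0]=1  [3]=1  [4]=1
  size 2 → [0,3]=2  [0,4]=2  [2,4]=1  [3,4]=2
  size 3 → [0,2,4]=3  [0,3,4]=6  [1,2,4]=1  [2,3,4]=3
  first=0(a) contributes 4
  first=1(u) contributes 12
  first=3(o) contributes 4
|[w]| = 20

20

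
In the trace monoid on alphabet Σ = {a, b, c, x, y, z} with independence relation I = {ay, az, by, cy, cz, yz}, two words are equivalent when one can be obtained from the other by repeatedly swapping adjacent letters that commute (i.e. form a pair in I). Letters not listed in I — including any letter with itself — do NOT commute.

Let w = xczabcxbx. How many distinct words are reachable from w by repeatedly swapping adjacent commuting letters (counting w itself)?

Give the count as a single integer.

piece 0:x — minimal
piece 1:c rests on {0:x}
piece 2:z rests on {0:x}
piece 3:a rests on {1:c}
piece 4:b rests on {2:z, 3:a}
piece 5:c rests on {4:b}
piece 6:x rests on {5:c}
piece 7:b rests on {6:x}
piece 8:x rests on {7:b}
minimal pieces: {0:x}
ways to finish when only these pieces remain (= sum over removing one remaining piece with nothing left below it):
  1 left: {8}→1
  2 left: {7,8}→1
  3 left: {6,7,8}→1
  4 left: {5,6,7,8}→1
  5 left: {4,5,6,7,8}→1
  6 left: {2,4,5,6,7,8}→1  {3,4,5,6,7,8}→1
  7 left: {1,3,4,5,6,7,8}→1  {2,3,4,5,6,7,8}→2
  placing 0:x first → 3 extensions

3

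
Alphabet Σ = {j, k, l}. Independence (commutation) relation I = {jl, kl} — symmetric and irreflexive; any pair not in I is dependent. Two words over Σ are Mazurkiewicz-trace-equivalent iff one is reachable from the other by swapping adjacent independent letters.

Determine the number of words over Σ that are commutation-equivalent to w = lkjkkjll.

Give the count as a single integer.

56

0(l) covers ∅
1(k) covers ∅
2(j) covers 1:k
3(k) covers 2:j
4(k) covers 3:k
5(j) covers 4:k
6(l) covers 0:l
7(l) covers 6:l
floor of heap: 0:l, 1:k
completions by unplaced set U, small U first (add the entries for U minus each lowest piece of U):
  |U|=1: {5}:1  {7}:1
  |U|=2: {4,5}:1  {5,7}:2  {6,7}:1
  |U|=3: {0,6,7}:1  {3,4,5}:1  {4,5,7}:3  {5,6,7}:3
  |U|=4: {0,5,6,7}:4  {2,3,4,5}:1  {3,4,5,7}:4  {4,5,6,7}:6
  |U|=5: {0,4,5,6,7}:10  {1,2,3,4,5}:1  {2,3,4,5,7}:5  {3,4,5,6,7}:10
  |U|=6: {0,3,4,5,6,7}:20  {1,2,3,4,5,7}:6  {2,3,4,5,6,7}:15
  start at 0(l): 21
  start at 1(k): 35
sum over floor = 56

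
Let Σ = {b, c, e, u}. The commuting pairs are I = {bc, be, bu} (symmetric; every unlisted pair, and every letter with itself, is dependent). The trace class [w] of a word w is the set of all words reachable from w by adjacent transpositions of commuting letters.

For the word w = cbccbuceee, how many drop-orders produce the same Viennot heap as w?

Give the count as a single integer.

#0=c has no predecessor
#1=b has no predecessor
#2=c depends on [0:c]
#3=c depends on [2:c]
#4=b depends on [1:b]
#5=u depends on [3:c]
#6=c depends on [5:u]
#7=e depends on [6:c]
#8=e depends on [7:e]
#9=e depends on [8:e]
sources: [0:c, 1:b]
N(rest) = Σ N(rest − s) over sources s of rest; N(one piece) = 1:
  size 1 → [4]=1  [9]=1
  size 2 → [1,4]=1  [4,9]=2  [8,9]=1
  size 3 → [1,4,9]=3  [4,8,9]=3  [7,8,9]=1
  size 4 → [1,4,8,9]=6  [4,7,8,9]=4  [6,7,8,9]=1
  size 5 → [1,4,7,8,9]=10  [4,6,7,8,9]=5  [5,6,7,8,9]=1
  size 6 → [1,4,6,7,8,9]=15  [3,5,6,7,8,9]=1  [4,5,6,7,8,9]=6
  size 7 → [1,4,5,6,7,8,9]=21  [2,3,5,6,7,8,9]=1  [3,4,5,6,7,8,9]=7
  size 8 → [0,2,3,5,6,7,8,9]=1  [1,3,4,5,6,7,8,9]=28  [2,3,4,5,6,7,8,9]=8
  first=0(c) contributes 36
  first=1(b) contributes 9
|[w]| = 45

45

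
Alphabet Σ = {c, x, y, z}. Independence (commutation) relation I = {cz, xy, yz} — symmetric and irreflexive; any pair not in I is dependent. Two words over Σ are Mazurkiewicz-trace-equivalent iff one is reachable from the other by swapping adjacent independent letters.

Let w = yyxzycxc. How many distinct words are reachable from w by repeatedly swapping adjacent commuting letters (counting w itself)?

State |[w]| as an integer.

14

0(y) covers ∅
1(y) covers 0:y
2(x) covers ∅
3(z) covers 2:x
4(y) covers 1:y
5(c) covers 2:x, 4:y
6(x) covers 3:z, 5:c
7(c) covers 6:x
floor of heap: 0:y, 2:x
completions by unplaced set U, small U first (add the entries for U minus each lowest piece of U):
  |U|=1: {7}:1
  |U|=2: {6,7}:1
  |U|=3: {3,6,7}:1  {5,6,7}:1
  |U|=4: {3,5,6,7}:2  {4,5,6,7}:1
  |U|=5: {1,4,5,6,7}:1  {2,3,5,6,7}:2  {3,4,5,6,7}:3
  |U|=6: {0,1,4,5,6,7}:1  {1,3,4,5,6,7}:4  {2,3,4,5,6,7}:5
  start at 0(y): 9
  start at 2(x): 5
sum over floor = 14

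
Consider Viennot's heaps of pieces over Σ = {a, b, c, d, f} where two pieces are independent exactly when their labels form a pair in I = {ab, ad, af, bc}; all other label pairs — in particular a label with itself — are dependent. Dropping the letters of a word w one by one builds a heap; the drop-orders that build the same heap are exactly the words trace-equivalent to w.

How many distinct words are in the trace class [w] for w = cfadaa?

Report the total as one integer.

10

piece 0:c — minimal
piece 1:f rests on {0:c}
piece 2:a rests on {0:c}
piece 3:d rests on {1:f}
piece 4:a rests on {2:a}
piece 5:a rests on {4:a}
minimal pieces: {0:c}
ways to finish when only these pieces remain (= sum over removing one remaining piece with nothing left below it):
  1 left: {3}→1  {5}→1
  2 left: {1,3}→1  {3,5}→2  {4,5}→1
  3 left: {1,3,5}→3  {2,4,5}→1  {3,4,5}→3
  4 left: {1,3,4,5}→6  {2,3,4,5}→4
  placing 0:c first → 10 extensions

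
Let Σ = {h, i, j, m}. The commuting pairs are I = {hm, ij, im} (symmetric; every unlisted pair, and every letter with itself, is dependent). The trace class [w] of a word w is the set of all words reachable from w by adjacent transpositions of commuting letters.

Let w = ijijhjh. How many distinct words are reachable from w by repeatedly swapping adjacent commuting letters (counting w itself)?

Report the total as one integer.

6

drop 0:i onto floor
drop 1:j onto floor
drop 2:i onto {0:i}
drop 3:j onto {1:j}
drop 4:h onto {2:i, 3:j}
drop 5:j onto {4:h}
drop 6:h onto {5:j}
ground layer = {0:i, 1:j}
drop-orders for the pieces not yet dropped (sum over which currently-grounded one goes next):
  1 to go: {6} 1
  2 to go: {5,6} 1
  3 to go: {4,5,6} 1
  4 to go: {2,4,5,6} 1  {3,4,5,6} 1
  5 to go: {0,2,4,5,6} 1  {1,3,4,5,6} 1  {2,3,4,5,6} 2
  if 0:i drops first: 3 orders
  if 1:j drops first: 3 orders
heap linearizations: 6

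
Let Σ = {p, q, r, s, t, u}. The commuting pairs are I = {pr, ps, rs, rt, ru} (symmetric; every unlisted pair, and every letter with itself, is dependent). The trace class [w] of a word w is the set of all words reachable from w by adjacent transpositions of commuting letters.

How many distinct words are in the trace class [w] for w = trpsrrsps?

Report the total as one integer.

840

piece 0:t — minimal
piece 1:r — minimal
piece 2:p rests on {0:t}
piece 3:s rests on {0:t}
piece 4:r rests on {1:r}
piece 5:r rests on {4:r}
piece 6:s rests on {3:s}
piece 7:p rests on {2:p}
piece 8:s rests on {6:s}
minimal pieces: {0:t, 1:r}
ways to finish when only these pieces remain (= sum over removing one remaining piece with nothing left below it):
  1 left: {5}→1  {7}→1  {8}→1
  2 left: {2,7}→1  {4,5}→1  {5,7}→2  {5,8}→2  {6,8}→1  {7,8}→2
  3 left: {1,4,5}→1  {2,5,7}→3  {2,7,8}→3  {3,6,8}→1  {4,5,7}→3  {4,5,8}→3  {5,6,8}→3  {5,7,8}→6  {6,7,8}→3
  4 left: {1,4,5,7}→4  {1,4,5,8}→4  {2,4,5,7}→6  {2,5,7,8}→12  {2,6,7,8}→6  {3,5,6,8}→4  {3,6,7,8}→4  {4,5,6,8}→6  {4,5,7,8}→12  {5,6,7,8}→12
  5 left: {1,2,4,5,7}→10  {1,4,5,6,8}→10  {1,4,5,7,8}→20  {2,3,6,7,8}→10  {2,4,5,7,8}→30  {2,5,6,7,8}→30  {3,4,5,6,8}→10  {3,5,6,7,8}→20  {4,5,6,7,8}→30
  6 left: {0,2,3,6,7,8}→10  {1,2,4,5,7,8}→60  {1,3,4,5,6,8}→20  {1,4,5,6,7,8}→60  {2,3,5,6,7,8}→60  {2,4,5,6,7,8}→90  {3,4,5,6,7,8}→60
  7 left: {0,2,3,5,6,7,8}→70  {1,2,4,5,6,7,8}→210  {1,3,4,5,6,7,8}→140  {2,3,4,5,6,7,8}→210
  placing 0:t first → 560 extensions
  placing 1:r first → 280 extensions
total linear extensions = 840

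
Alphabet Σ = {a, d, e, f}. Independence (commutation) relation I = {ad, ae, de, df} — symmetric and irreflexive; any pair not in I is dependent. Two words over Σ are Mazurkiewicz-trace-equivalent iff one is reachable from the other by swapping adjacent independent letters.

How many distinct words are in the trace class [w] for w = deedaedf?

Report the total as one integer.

224

drop 0:d onto floor
drop 1:e onto floor
drop 2:e onto {1:e}
drop 3:d onto {0:d}
drop 4:a onto floor
drop 5:e onto {2:e}
drop 6:d onto {3:d}
drop 7:f onto {4:a, 5:e}
ground layer = {0:d, 1:e, 4:a}
drop-orders for the pieces not yet dropped (sum over which currently-grounded one goes next):
  1 to go: {6} 1  {7} 1
  2 to go: {3,6} 1  {4,7} 1  {5,7} 1  {6,7} 2
  3 to go: {0,3,6} 1  {2,5,7} 1  {3,6,7} 3  {4,5,7} 2  {4,6,7} 3  {5,6,7} 3
  4 to go: {0,3,6,7} 4  {1,2,5,7} 1  {2,4,5,7} 3  {2,5,6,7} 4  {3,4,6,7} 6  {3,5,6,7} 6  {4,5,6,7} 8
  5 to go: {0,3,4,6,7} 10  {0,3,5,6,7} 10  {1,2,4,5,7} 4  {1,2,5,6,7} 5  {2,3,5,6,7} 10  {2,4,5,6,7} 15  {3,4,5,6,7} 20
  6 to go: {0,2,3,5,6,7} 20  {0,3,4,5,6,7} 40  {1,2,3,5,6,7} 15  {1,2,4,5,6,7} 24  {2,3,4,5,6,7} 45
  if 0:d drops first: 84 orders
  if 1:e drops first: 105 orders
  if 4:a drops first: 35 orders
heap linearizations: 224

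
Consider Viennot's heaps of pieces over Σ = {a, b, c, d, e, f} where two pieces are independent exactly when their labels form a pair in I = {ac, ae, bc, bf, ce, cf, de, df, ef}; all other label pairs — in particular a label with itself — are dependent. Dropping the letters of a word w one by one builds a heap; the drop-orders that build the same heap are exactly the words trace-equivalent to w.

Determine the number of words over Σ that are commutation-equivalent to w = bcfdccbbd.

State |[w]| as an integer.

108

#0=b has no predecessor
#1=c has no predecessor
#2=f has no predecessor
#3=d depends on [0:b, 1:c]
#4=c depends on [3:d]
#5=c depends on [4:c]
#6=b depends on [3:d]
#7=b depends on [6:b]
#8=d depends on [5:c, 7:b]
sources: [0:b, 1:c, 2:f]
N(rest) = Σ N(rest − s) over sources s of rest; N(one piece) = 1:
  size 1 → [2]=1  [8]=1
  size 2 → [2,8]=2  [5,8]=1  [7,8]=1
  size 3 → [2,5,8]=3  [2,7,8]=3  [4,5,8]=1  [5,7,8]=2  [6,7,8]=1
  size 4 → [2,4,5,8]=4  [2,5,7,8]=8  [2,6,7,8]=4  [4,5,7,8]=3  [5,6,7,8]=3
  size 5 → [2,4,5,7,8]=15  [2,5,6,7,8]=15  [4,5,6,7,8]=6
  size 6 → [2,4,5,6,7,8]=36  [3,4,5,6,7,8]=6
  size 7 → [0,3,4,5,6,7,8]=6  [1,3,4,5,6,7,8]=6  [2,3,4,5,6,7,8]=42
  first=0(b) contributes 48
  first=1(c) contributes 48
  first=2(f) contributes 12
|[w]| = 108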